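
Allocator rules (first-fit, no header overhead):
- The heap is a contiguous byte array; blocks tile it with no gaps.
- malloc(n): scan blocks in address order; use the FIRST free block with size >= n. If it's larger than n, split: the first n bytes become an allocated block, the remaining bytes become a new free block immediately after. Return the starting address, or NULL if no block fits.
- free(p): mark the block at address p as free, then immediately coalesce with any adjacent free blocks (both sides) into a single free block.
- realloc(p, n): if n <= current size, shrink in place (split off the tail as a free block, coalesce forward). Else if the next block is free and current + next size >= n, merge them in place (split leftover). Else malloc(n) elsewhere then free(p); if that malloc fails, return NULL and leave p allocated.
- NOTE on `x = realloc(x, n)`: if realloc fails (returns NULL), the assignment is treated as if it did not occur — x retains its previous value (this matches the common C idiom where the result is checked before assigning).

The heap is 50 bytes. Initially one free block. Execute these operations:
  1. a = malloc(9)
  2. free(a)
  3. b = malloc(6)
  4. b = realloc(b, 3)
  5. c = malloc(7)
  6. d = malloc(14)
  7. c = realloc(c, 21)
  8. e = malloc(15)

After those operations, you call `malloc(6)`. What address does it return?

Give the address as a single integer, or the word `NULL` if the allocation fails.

Op 1: a = malloc(9) -> a = 0; heap: [0-8 ALLOC][9-49 FREE]
Op 2: free(a) -> (freed a); heap: [0-49 FREE]
Op 3: b = malloc(6) -> b = 0; heap: [0-5 ALLOC][6-49 FREE]
Op 4: b = realloc(b, 3) -> b = 0; heap: [0-2 ALLOC][3-49 FREE]
Op 5: c = malloc(7) -> c = 3; heap: [0-2 ALLOC][3-9 ALLOC][10-49 FREE]
Op 6: d = malloc(14) -> d = 10; heap: [0-2 ALLOC][3-9 ALLOC][10-23 ALLOC][24-49 FREE]
Op 7: c = realloc(c, 21) -> c = 24; heap: [0-2 ALLOC][3-9 FREE][10-23 ALLOC][24-44 ALLOC][45-49 FREE]
Op 8: e = malloc(15) -> e = NULL; heap: [0-2 ALLOC][3-9 FREE][10-23 ALLOC][24-44 ALLOC][45-49 FREE]
malloc(6): first-fit scan over [0-2 ALLOC][3-9 FREE][10-23 ALLOC][24-44 ALLOC][45-49 FREE] -> 3

Answer: 3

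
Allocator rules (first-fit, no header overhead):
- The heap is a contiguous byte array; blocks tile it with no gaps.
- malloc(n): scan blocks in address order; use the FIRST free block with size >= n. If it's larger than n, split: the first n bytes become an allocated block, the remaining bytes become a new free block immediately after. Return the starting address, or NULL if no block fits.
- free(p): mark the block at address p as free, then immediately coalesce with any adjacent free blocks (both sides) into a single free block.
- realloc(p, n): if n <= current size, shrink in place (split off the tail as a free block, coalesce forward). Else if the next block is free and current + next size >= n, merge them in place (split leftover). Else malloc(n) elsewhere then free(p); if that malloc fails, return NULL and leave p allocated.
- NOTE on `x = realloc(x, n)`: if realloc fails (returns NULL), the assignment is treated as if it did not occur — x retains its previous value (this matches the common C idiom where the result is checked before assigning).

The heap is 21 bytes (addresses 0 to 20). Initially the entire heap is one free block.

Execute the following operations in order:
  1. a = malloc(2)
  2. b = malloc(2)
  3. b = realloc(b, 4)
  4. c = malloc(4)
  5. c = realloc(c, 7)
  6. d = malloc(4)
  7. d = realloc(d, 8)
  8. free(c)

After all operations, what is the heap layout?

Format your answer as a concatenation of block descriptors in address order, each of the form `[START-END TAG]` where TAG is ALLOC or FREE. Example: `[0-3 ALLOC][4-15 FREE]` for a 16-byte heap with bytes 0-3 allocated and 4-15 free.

Answer: [0-1 ALLOC][2-5 ALLOC][6-12 FREE][13-20 ALLOC]

Derivation:
Op 1: a = malloc(2) -> a = 0; heap: [0-1 ALLOC][2-20 FREE]
Op 2: b = malloc(2) -> b = 2; heap: [0-1 ALLOC][2-3 ALLOC][4-20 FREE]
Op 3: b = realloc(b, 4) -> b = 2; heap: [0-1 ALLOC][2-5 ALLOC][6-20 FREE]
Op 4: c = malloc(4) -> c = 6; heap: [0-1 ALLOC][2-5 ALLOC][6-9 ALLOC][10-20 FREE]
Op 5: c = realloc(c, 7) -> c = 6; heap: [0-1 ALLOC][2-5 ALLOC][6-12 ALLOC][13-20 FREE]
Op 6: d = malloc(4) -> d = 13; heap: [0-1 ALLOC][2-5 ALLOC][6-12 ALLOC][13-16 ALLOC][17-20 FREE]
Op 7: d = realloc(d, 8) -> d = 13; heap: [0-1 ALLOC][2-5 ALLOC][6-12 ALLOC][13-20 ALLOC]
Op 8: free(c) -> (freed c); heap: [0-1 ALLOC][2-5 ALLOC][6-12 FREE][13-20 ALLOC]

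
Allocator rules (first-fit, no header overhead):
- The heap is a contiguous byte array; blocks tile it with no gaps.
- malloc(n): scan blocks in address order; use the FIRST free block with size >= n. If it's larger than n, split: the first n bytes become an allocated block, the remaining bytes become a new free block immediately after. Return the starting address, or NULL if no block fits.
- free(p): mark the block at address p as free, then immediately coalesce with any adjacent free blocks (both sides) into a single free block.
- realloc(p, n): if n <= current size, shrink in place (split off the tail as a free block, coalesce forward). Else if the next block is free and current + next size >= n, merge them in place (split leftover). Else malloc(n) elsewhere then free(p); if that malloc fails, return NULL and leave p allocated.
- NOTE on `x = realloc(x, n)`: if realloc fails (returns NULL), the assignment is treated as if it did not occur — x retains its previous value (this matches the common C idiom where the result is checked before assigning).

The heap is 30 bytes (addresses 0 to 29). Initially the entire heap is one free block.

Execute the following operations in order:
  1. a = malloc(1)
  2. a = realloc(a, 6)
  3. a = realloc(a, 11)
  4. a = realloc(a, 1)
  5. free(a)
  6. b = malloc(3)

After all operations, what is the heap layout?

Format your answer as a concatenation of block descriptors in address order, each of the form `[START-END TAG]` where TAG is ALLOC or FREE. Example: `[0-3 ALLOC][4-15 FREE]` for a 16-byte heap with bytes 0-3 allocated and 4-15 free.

Op 1: a = malloc(1) -> a = 0; heap: [0-0 ALLOC][1-29 FREE]
Op 2: a = realloc(a, 6) -> a = 0; heap: [0-5 ALLOC][6-29 FREE]
Op 3: a = realloc(a, 11) -> a = 0; heap: [0-10 ALLOC][11-29 FREE]
Op 4: a = realloc(a, 1) -> a = 0; heap: [0-0 ALLOC][1-29 FREE]
Op 5: free(a) -> (freed a); heap: [0-29 FREE]
Op 6: b = malloc(3) -> b = 0; heap: [0-2 ALLOC][3-29 FREE]

Answer: [0-2 ALLOC][3-29 FREE]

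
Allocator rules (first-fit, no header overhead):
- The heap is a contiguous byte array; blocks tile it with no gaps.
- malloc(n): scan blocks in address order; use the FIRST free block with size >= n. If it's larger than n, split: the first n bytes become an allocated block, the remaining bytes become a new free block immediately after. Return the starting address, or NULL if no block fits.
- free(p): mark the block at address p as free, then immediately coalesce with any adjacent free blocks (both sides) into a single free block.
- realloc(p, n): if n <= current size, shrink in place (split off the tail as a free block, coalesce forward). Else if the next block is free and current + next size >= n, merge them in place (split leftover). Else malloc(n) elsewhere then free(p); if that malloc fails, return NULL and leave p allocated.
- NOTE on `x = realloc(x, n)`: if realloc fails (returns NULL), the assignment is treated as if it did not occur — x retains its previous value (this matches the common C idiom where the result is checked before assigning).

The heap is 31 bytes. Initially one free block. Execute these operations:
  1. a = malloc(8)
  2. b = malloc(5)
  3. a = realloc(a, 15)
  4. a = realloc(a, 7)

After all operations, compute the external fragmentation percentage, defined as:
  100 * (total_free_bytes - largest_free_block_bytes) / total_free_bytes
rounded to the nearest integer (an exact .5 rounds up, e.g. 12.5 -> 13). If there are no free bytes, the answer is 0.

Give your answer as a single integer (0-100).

Answer: 42

Derivation:
Op 1: a = malloc(8) -> a = 0; heap: [0-7 ALLOC][8-30 FREE]
Op 2: b = malloc(5) -> b = 8; heap: [0-7 ALLOC][8-12 ALLOC][13-30 FREE]
Op 3: a = realloc(a, 15) -> a = 13; heap: [0-7 FREE][8-12 ALLOC][13-27 ALLOC][28-30 FREE]
Op 4: a = realloc(a, 7) -> a = 13; heap: [0-7 FREE][8-12 ALLOC][13-19 ALLOC][20-30 FREE]
Free blocks: [8 11] total_free=19 largest=11 -> 100*(19-11)/19 = 800/19 ≈ 42.105 -> rounds to 42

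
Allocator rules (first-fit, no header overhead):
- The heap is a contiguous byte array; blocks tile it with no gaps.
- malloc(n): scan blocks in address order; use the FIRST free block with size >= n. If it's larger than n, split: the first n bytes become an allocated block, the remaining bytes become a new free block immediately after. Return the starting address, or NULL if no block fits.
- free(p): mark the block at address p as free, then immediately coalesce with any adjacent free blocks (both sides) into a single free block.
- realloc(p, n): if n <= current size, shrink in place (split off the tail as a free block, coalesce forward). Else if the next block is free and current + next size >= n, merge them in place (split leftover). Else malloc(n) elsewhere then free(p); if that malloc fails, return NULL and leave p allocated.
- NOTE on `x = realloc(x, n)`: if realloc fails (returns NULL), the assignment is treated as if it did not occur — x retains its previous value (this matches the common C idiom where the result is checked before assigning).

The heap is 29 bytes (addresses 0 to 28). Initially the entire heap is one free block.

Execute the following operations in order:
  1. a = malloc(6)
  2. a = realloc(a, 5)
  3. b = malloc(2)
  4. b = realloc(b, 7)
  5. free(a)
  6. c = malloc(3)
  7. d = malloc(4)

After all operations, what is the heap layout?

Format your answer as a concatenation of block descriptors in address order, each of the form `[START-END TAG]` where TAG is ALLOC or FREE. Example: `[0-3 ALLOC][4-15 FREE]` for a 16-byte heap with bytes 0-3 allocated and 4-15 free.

Answer: [0-2 ALLOC][3-4 FREE][5-11 ALLOC][12-15 ALLOC][16-28 FREE]

Derivation:
Op 1: a = malloc(6) -> a = 0; heap: [0-5 ALLOC][6-28 FREE]
Op 2: a = realloc(a, 5) -> a = 0; heap: [0-4 ALLOC][5-28 FREE]
Op 3: b = malloc(2) -> b = 5; heap: [0-4 ALLOC][5-6 ALLOC][7-28 FREE]
Op 4: b = realloc(b, 7) -> b = 5; heap: [0-4 ALLOC][5-11 ALLOC][12-28 FREE]
Op 5: free(a) -> (freed a); heap: [0-4 FREE][5-11 ALLOC][12-28 FREE]
Op 6: c = malloc(3) -> c = 0; heap: [0-2 ALLOC][3-4 FREE][5-11 ALLOC][12-28 FREE]
Op 7: d = malloc(4) -> d = 12; heap: [0-2 ALLOC][3-4 FREE][5-11 ALLOC][12-15 ALLOC][16-28 FREE]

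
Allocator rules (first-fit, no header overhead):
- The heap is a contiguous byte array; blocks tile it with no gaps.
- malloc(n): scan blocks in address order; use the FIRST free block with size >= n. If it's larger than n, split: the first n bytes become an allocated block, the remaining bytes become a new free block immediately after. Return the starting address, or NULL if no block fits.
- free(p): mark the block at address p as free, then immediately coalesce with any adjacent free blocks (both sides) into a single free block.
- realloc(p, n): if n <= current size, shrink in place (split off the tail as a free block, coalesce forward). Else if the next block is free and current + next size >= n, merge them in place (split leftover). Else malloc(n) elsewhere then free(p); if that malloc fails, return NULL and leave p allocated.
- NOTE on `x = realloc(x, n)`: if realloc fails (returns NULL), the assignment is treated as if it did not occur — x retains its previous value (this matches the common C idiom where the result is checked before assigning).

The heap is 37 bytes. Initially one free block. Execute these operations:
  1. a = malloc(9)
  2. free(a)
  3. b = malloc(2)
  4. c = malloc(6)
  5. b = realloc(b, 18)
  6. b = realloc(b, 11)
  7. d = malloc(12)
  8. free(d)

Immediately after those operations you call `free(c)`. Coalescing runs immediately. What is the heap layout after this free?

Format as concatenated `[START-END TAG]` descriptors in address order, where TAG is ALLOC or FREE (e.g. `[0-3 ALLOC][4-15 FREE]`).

Answer: [0-7 FREE][8-18 ALLOC][19-36 FREE]

Derivation:
Op 1: a = malloc(9) -> a = 0; heap: [0-8 ALLOC][9-36 FREE]
Op 2: free(a) -> (freed a); heap: [0-36 FREE]
Op 3: b = malloc(2) -> b = 0; heap: [0-1 ALLOC][2-36 FREE]
Op 4: c = malloc(6) -> c = 2; heap: [0-1 ALLOC][2-7 ALLOC][8-36 FREE]
Op 5: b = realloc(b, 18) -> b = 8; heap: [0-1 FREE][2-7 ALLOC][8-25 ALLOC][26-36 FREE]
Op 6: b = realloc(b, 11) -> b = 8; heap: [0-1 FREE][2-7 ALLOC][8-18 ALLOC][19-36 FREE]
Op 7: d = malloc(12) -> d = 19; heap: [0-1 FREE][2-7 ALLOC][8-18 ALLOC][19-30 ALLOC][31-36 FREE]
Op 8: free(d) -> (freed d); heap: [0-1 FREE][2-7 ALLOC][8-18 ALLOC][19-36 FREE]
free(c): c = 2 -> block [2-7 ALLOC]; mark free, coalesce with adjacent free neighbors -> [0-7 FREE][8-18 ALLOC][19-36 FREE]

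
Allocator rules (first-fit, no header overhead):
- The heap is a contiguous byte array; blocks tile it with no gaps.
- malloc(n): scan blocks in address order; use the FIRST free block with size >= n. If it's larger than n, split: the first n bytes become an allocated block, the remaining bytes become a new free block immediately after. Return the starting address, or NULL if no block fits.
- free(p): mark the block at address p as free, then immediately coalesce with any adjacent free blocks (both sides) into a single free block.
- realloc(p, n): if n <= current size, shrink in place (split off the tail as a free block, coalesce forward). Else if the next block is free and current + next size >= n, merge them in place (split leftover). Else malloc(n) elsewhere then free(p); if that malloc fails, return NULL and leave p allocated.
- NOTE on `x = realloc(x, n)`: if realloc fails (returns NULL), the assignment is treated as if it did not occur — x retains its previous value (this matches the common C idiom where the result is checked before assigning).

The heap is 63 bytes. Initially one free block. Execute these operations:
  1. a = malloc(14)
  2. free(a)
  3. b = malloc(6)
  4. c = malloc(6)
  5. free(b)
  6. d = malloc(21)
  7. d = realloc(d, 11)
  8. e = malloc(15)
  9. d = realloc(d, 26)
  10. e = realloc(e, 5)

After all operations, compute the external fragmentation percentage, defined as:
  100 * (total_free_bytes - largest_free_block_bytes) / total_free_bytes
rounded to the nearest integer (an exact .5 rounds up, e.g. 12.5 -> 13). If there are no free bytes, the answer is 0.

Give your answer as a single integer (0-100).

Answer: 15

Derivation:
Op 1: a = malloc(14) -> a = 0; heap: [0-13 ALLOC][14-62 FREE]
Op 2: free(a) -> (freed a); heap: [0-62 FREE]
Op 3: b = malloc(6) -> b = 0; heap: [0-5 ALLOC][6-62 FREE]
Op 4: c = malloc(6) -> c = 6; heap: [0-5 ALLOC][6-11 ALLOC][12-62 FREE]
Op 5: free(b) -> (freed b); heap: [0-5 FREE][6-11 ALLOC][12-62 FREE]
Op 6: d = malloc(21) -> d = 12; heap: [0-5 FREE][6-11 ALLOC][12-32 ALLOC][33-62 FREE]
Op 7: d = realloc(d, 11) -> d = 12; heap: [0-5 FREE][6-11 ALLOC][12-22 ALLOC][23-62 FREE]
Op 8: e = malloc(15) -> e = 23; heap: [0-5 FREE][6-11 ALLOC][12-22 ALLOC][23-37 ALLOC][38-62 FREE]
Op 9: d = realloc(d, 26) -> NULL (d unchanged); heap: [0-5 FREE][6-11 ALLOC][12-22 ALLOC][23-37 ALLOC][38-62 FREE]
Op 10: e = realloc(e, 5) -> e = 23; heap: [0-5 FREE][6-11 ALLOC][12-22 ALLOC][23-27 ALLOC][28-62 FREE]
Free blocks: [6 35] total_free=41 largest=35 -> 100*(41-35)/41 = 600/41 ≈ 14.634 -> rounds to 15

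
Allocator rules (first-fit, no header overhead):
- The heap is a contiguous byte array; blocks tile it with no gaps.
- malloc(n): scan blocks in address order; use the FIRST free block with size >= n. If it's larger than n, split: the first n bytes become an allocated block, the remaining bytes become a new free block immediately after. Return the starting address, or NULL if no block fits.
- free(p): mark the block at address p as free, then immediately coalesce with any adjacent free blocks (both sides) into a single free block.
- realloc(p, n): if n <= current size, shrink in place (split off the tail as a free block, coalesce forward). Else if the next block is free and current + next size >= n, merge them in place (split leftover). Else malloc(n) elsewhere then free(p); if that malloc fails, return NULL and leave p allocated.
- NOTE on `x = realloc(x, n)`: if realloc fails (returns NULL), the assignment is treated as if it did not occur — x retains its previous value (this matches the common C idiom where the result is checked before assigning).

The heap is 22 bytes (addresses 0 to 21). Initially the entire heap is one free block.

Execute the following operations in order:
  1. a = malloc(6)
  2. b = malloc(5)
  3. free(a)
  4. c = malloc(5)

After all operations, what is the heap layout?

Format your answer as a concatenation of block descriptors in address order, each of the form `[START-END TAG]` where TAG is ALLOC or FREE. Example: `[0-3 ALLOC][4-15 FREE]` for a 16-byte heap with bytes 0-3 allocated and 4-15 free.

Op 1: a = malloc(6) -> a = 0; heap: [0-5 ALLOC][6-21 FREE]
Op 2: b = malloc(5) -> b = 6; heap: [0-5 ALLOC][6-10 ALLOC][11-21 FREE]
Op 3: free(a) -> (freed a); heap: [0-5 FREE][6-10 ALLOC][11-21 FREE]
Op 4: c = malloc(5) -> c = 0; heap: [0-4 ALLOC][5-5 FREE][6-10 ALLOC][11-21 FREE]

Answer: [0-4 ALLOC][5-5 FREE][6-10 ALLOC][11-21 FREE]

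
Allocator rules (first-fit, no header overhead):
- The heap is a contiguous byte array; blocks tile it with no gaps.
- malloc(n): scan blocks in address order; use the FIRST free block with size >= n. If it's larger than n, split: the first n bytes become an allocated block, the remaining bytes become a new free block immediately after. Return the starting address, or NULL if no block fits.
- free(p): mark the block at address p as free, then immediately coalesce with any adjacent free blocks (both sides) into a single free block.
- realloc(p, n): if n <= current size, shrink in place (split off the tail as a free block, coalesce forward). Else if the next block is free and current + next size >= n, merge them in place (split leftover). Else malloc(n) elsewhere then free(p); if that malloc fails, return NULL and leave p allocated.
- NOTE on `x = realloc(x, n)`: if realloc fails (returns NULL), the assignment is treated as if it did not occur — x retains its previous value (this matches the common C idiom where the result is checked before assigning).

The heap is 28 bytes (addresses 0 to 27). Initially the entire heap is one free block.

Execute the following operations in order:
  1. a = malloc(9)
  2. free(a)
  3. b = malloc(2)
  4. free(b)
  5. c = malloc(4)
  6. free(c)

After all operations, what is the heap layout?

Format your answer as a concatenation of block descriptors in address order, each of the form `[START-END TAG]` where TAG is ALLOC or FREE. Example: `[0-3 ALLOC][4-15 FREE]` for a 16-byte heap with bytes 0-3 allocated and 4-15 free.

Answer: [0-27 FREE]

Derivation:
Op 1: a = malloc(9) -> a = 0; heap: [0-8 ALLOC][9-27 FREE]
Op 2: free(a) -> (freed a); heap: [0-27 FREE]
Op 3: b = malloc(2) -> b = 0; heap: [0-1 ALLOC][2-27 FREE]
Op 4: free(b) -> (freed b); heap: [0-27 FREE]
Op 5: c = malloc(4) -> c = 0; heap: [0-3 ALLOC][4-27 FREE]
Op 6: free(c) -> (freed c); heap: [0-27 FREE]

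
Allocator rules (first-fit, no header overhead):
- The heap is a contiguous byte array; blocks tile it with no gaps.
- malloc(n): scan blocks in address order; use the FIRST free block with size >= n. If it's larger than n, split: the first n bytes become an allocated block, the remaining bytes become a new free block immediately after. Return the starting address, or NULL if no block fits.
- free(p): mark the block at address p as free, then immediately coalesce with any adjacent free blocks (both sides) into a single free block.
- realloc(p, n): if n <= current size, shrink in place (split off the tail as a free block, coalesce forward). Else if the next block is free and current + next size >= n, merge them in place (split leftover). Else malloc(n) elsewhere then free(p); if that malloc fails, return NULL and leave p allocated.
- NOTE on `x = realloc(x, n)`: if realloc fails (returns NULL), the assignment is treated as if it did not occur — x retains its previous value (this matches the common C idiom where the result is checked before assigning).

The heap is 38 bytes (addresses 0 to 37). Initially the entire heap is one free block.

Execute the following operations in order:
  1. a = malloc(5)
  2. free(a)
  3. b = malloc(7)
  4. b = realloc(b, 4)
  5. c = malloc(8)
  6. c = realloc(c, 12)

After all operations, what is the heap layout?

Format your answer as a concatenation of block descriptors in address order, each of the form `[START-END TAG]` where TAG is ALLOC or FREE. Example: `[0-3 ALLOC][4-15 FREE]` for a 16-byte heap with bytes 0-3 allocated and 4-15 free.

Op 1: a = malloc(5) -> a = 0; heap: [0-4 ALLOC][5-37 FREE]
Op 2: free(a) -> (freed a); heap: [0-37 FREE]
Op 3: b = malloc(7) -> b = 0; heap: [0-6 ALLOC][7-37 FREE]
Op 4: b = realloc(b, 4) -> b = 0; heap: [0-3 ALLOC][4-37 FREE]
Op 5: c = malloc(8) -> c = 4; heap: [0-3 ALLOC][4-11 ALLOC][12-37 FREE]
Op 6: c = realloc(c, 12) -> c = 4; heap: [0-3 ALLOC][4-15 ALLOC][16-37 FREE]

Answer: [0-3 ALLOC][4-15 ALLOC][16-37 FREE]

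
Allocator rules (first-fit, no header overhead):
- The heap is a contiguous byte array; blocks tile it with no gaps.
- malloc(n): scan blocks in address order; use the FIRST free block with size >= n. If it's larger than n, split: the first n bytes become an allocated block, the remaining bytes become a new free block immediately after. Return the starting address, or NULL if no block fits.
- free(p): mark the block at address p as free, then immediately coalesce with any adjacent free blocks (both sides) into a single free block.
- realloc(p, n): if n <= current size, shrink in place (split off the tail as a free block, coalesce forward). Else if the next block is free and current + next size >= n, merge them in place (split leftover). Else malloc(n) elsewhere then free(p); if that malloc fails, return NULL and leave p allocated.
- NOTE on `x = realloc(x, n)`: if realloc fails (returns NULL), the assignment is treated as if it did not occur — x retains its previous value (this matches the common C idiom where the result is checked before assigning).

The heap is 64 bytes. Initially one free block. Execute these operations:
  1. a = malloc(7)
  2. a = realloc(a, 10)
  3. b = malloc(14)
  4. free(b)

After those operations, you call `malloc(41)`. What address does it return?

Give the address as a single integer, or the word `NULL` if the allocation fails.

Answer: 10

Derivation:
Op 1: a = malloc(7) -> a = 0; heap: [0-6 ALLOC][7-63 FREE]
Op 2: a = realloc(a, 10) -> a = 0; heap: [0-9 ALLOC][10-63 FREE]
Op 3: b = malloc(14) -> b = 10; heap: [0-9 ALLOC][10-23 ALLOC][24-63 FREE]
Op 4: free(b) -> (freed b); heap: [0-9 ALLOC][10-63 FREE]
malloc(41): first-fit scan over [0-9 ALLOC][10-63 FREE] -> 10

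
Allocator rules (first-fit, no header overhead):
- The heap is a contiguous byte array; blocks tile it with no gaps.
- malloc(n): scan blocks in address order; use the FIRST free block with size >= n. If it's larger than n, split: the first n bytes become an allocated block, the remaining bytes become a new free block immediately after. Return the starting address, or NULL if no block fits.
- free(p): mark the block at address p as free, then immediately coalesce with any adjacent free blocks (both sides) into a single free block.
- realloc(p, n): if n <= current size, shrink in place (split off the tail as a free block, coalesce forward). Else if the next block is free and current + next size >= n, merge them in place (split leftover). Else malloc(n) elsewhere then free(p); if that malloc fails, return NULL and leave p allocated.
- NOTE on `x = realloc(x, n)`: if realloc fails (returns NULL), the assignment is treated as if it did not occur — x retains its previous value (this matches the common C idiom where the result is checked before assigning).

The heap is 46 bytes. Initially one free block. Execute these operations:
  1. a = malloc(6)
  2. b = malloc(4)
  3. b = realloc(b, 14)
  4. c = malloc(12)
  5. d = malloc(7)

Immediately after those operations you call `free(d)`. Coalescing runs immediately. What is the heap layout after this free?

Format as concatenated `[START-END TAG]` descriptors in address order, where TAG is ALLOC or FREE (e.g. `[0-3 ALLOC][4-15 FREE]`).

Op 1: a = malloc(6) -> a = 0; heap: [0-5 ALLOC][6-45 FREE]
Op 2: b = malloc(4) -> b = 6; heap: [0-5 ALLOC][6-9 ALLOC][10-45 FREE]
Op 3: b = realloc(b, 14) -> b = 6; heap: [0-5 ALLOC][6-19 ALLOC][20-45 FREE]
Op 4: c = malloc(12) -> c = 20; heap: [0-5 ALLOC][6-19 ALLOC][20-31 ALLOC][32-45 FREE]
Op 5: d = malloc(7) -> d = 32; heap: [0-5 ALLOC][6-19 ALLOC][20-31 ALLOC][32-38 ALLOC][39-45 FREE]
free(d): d = 32 -> block [32-38 ALLOC]; mark free, coalesce with adjacent free neighbors -> [0-5 ALLOC][6-19 ALLOC][20-31 ALLOC][32-45 FREE]

Answer: [0-5 ALLOC][6-19 ALLOC][20-31 ALLOC][32-45 FREE]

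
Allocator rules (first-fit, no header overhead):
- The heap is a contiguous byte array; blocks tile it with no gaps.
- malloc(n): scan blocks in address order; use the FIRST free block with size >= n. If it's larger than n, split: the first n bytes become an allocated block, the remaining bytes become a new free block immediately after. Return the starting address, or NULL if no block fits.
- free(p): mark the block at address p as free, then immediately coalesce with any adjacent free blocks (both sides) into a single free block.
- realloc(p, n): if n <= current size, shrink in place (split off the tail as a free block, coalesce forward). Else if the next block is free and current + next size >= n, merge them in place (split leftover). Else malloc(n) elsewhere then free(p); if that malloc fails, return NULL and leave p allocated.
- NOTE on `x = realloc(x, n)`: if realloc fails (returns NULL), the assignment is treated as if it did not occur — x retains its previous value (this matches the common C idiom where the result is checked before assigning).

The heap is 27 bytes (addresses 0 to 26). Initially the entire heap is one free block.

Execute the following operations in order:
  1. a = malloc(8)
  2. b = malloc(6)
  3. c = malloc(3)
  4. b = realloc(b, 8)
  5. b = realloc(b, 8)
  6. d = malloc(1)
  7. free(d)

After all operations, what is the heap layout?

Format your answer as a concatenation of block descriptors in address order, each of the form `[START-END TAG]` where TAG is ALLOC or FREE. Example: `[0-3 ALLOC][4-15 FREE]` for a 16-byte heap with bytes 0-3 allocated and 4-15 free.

Op 1: a = malloc(8) -> a = 0; heap: [0-7 ALLOC][8-26 FREE]
Op 2: b = malloc(6) -> b = 8; heap: [0-7 ALLOC][8-13 ALLOC][14-26 FREE]
Op 3: c = malloc(3) -> c = 14; heap: [0-7 ALLOC][8-13 ALLOC][14-16 ALLOC][17-26 FREE]
Op 4: b = realloc(b, 8) -> b = 17; heap: [0-7 ALLOC][8-13 FREE][14-16 ALLOC][17-24 ALLOC][25-26 FREE]
Op 5: b = realloc(b, 8) -> b = 17; heap: [0-7 ALLOC][8-13 FREE][14-16 ALLOC][17-24 ALLOC][25-26 FREE]
Op 6: d = malloc(1) -> d = 8; heap: [0-7 ALLOC][8-8 ALLOC][9-13 FREE][14-16 ALLOC][17-24 ALLOC][25-26 FREE]
Op 7: free(d) -> (freed d); heap: [0-7 ALLOC][8-13 FREE][14-16 ALLOC][17-24 ALLOC][25-26 FREE]

Answer: [0-7 ALLOC][8-13 FREE][14-16 ALLOC][17-24 ALLOC][25-26 FREE]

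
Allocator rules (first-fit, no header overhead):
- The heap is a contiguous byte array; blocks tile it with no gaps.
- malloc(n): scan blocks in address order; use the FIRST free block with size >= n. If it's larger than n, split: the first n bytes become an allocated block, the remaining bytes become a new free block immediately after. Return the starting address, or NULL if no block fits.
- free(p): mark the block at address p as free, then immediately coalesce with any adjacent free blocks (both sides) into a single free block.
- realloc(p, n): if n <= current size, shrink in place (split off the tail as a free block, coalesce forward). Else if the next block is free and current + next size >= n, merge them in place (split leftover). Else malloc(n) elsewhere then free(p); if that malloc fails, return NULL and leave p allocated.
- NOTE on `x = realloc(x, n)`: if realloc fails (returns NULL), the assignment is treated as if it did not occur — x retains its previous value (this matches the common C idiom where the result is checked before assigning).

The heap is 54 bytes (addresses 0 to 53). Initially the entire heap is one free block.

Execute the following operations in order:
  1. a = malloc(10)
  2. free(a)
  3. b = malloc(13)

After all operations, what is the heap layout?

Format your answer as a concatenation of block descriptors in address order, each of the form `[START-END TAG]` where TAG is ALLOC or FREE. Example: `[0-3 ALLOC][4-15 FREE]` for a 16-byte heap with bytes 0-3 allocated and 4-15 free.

Answer: [0-12 ALLOC][13-53 FREE]

Derivation:
Op 1: a = malloc(10) -> a = 0; heap: [0-9 ALLOC][10-53 FREE]
Op 2: free(a) -> (freed a); heap: [0-53 FREE]
Op 3: b = malloc(13) -> b = 0; heap: [0-12 ALLOC][13-53 FREE]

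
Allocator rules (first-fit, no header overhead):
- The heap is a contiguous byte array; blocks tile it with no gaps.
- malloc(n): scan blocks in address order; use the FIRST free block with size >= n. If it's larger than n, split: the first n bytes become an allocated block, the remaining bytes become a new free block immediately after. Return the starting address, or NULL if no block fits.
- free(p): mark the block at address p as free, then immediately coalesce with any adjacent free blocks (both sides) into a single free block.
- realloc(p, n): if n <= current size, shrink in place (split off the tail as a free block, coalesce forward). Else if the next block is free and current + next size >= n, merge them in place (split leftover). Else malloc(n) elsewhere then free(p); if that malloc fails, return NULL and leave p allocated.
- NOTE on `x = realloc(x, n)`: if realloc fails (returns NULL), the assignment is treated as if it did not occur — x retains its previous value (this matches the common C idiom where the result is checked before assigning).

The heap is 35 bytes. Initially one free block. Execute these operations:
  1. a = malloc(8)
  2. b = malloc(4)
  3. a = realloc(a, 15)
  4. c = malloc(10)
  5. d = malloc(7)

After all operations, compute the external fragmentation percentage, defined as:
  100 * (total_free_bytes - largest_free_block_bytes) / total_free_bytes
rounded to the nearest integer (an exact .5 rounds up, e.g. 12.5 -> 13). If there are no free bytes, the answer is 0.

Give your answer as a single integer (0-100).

Op 1: a = malloc(8) -> a = 0; heap: [0-7 ALLOC][8-34 FREE]
Op 2: b = malloc(4) -> b = 8; heap: [0-7 ALLOC][8-11 ALLOC][12-34 FREE]
Op 3: a = realloc(a, 15) -> a = 12; heap: [0-7 FREE][8-11 ALLOC][12-26 ALLOC][27-34 FREE]
Op 4: c = malloc(10) -> c = NULL; heap: [0-7 FREE][8-11 ALLOC][12-26 ALLOC][27-34 FREE]
Op 5: d = malloc(7) -> d = 0; heap: [0-6 ALLOC][7-7 FREE][8-11 ALLOC][12-26 ALLOC][27-34 FREE]
Free blocks: [1 8] total_free=9 largest=8 -> 100*(9-8)/9 = 100/9 ≈ 11.111 -> rounds to 11

Answer: 11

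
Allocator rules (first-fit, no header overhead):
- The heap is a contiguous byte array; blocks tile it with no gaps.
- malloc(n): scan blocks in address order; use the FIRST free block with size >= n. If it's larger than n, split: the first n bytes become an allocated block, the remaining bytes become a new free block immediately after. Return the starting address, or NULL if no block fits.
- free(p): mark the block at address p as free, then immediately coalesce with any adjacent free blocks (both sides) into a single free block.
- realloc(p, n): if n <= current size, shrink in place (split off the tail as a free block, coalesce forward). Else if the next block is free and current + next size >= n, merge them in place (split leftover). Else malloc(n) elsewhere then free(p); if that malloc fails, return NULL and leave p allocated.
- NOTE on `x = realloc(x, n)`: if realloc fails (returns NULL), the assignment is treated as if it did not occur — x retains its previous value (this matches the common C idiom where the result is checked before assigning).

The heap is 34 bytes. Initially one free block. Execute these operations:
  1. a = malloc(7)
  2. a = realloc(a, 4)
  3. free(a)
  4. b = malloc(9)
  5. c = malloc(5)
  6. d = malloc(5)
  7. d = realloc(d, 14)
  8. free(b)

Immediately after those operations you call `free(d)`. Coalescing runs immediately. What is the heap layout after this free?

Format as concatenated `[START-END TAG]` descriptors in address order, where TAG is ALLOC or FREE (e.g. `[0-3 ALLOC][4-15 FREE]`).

Op 1: a = malloc(7) -> a = 0; heap: [0-6 ALLOC][7-33 FREE]
Op 2: a = realloc(a, 4) -> a = 0; heap: [0-3 ALLOC][4-33 FREE]
Op 3: free(a) -> (freed a); heap: [0-33 FREE]
Op 4: b = malloc(9) -> b = 0; heap: [0-8 ALLOC][9-33 FREE]
Op 5: c = malloc(5) -> c = 9; heap: [0-8 ALLOC][9-13 ALLOC][14-33 FREE]
Op 6: d = malloc(5) -> d = 14; heap: [0-8 ALLOC][9-13 ALLOC][14-18 ALLOC][19-33 FREE]
Op 7: d = realloc(d, 14) -> d = 14; heap: [0-8 ALLOC][9-13 ALLOC][14-27 ALLOC][28-33 FREE]
Op 8: free(b) -> (freed b); heap: [0-8 FREE][9-13 ALLOC][14-27 ALLOC][28-33 FREE]
free(d): d = 14 -> block [14-27 ALLOC]; mark free, coalesce with adjacent free neighbors -> [0-8 FREE][9-13 ALLOC][14-33 FREE]

Answer: [0-8 FREE][9-13 ALLOC][14-33 FREE]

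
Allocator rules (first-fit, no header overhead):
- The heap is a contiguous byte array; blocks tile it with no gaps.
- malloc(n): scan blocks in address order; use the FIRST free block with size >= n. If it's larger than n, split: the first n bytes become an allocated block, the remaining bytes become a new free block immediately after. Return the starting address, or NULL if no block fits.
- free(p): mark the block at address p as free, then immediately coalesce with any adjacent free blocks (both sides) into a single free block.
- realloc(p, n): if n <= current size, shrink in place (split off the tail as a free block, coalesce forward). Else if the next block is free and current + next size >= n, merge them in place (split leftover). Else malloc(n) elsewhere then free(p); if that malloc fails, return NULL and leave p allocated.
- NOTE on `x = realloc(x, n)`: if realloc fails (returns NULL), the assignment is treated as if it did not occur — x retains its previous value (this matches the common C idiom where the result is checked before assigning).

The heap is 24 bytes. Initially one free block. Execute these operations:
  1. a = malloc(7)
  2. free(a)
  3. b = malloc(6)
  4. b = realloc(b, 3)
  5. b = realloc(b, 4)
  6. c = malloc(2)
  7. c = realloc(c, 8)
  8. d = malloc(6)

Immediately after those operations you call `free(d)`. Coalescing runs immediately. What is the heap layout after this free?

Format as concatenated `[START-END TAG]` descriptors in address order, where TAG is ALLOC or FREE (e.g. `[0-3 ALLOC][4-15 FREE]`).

Op 1: a = malloc(7) -> a = 0; heap: [0-6 ALLOC][7-23 FREE]
Op 2: free(a) -> (freed a); heap: [0-23 FREE]
Op 3: b = malloc(6) -> b = 0; heap: [0-5 ALLOC][6-23 FREE]
Op 4: b = realloc(b, 3) -> b = 0; heap: [0-2 ALLOC][3-23 FREE]
Op 5: b = realloc(b, 4) -> b = 0; heap: [0-3 ALLOC][4-23 FREE]
Op 6: c = malloc(2) -> c = 4; heap: [0-3 ALLOC][4-5 ALLOC][6-23 FREE]
Op 7: c = realloc(c, 8) -> c = 4; heap: [0-3 ALLOC][4-11 ALLOC][12-23 FREE]
Op 8: d = malloc(6) -> d = 12; heap: [0-3 ALLOC][4-11 ALLOC][12-17 ALLOC][18-23 FREE]
free(d): d = 12 -> block [12-17 ALLOC]; mark free, coalesce with adjacent free neighbors -> [0-3 ALLOC][4-11 ALLOC][12-23 FREE]

Answer: [0-3 ALLOC][4-11 ALLOC][12-23 FREE]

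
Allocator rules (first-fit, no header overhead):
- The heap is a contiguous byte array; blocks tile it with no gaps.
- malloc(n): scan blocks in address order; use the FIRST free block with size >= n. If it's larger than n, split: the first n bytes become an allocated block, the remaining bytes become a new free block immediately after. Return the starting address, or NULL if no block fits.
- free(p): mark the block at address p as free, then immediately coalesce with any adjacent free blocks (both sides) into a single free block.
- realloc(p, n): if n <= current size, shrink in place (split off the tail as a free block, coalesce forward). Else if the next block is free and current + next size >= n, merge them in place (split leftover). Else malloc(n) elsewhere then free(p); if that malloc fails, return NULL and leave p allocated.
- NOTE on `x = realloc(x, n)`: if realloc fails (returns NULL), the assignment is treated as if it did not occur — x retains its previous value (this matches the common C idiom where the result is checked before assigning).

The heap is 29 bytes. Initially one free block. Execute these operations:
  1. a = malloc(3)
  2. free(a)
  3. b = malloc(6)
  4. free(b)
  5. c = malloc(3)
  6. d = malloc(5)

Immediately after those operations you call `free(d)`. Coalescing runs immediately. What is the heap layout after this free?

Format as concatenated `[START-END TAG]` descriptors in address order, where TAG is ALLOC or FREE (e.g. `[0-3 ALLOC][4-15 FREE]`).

Answer: [0-2 ALLOC][3-28 FREE]

Derivation:
Op 1: a = malloc(3) -> a = 0; heap: [0-2 ALLOC][3-28 FREE]
Op 2: free(a) -> (freed a); heap: [0-28 FREE]
Op 3: b = malloc(6) -> b = 0; heap: [0-5 ALLOC][6-28 FREE]
Op 4: free(b) -> (freed b); heap: [0-28 FREE]
Op 5: c = malloc(3) -> c = 0; heap: [0-2 ALLOC][3-28 FREE]
Op 6: d = malloc(5) -> d = 3; heap: [0-2 ALLOC][3-7 ALLOC][8-28 FREE]
free(d): d = 3 -> block [3-7 ALLOC]; mark free, coalesce with adjacent free neighbors -> [0-2 ALLOC][3-28 FREE]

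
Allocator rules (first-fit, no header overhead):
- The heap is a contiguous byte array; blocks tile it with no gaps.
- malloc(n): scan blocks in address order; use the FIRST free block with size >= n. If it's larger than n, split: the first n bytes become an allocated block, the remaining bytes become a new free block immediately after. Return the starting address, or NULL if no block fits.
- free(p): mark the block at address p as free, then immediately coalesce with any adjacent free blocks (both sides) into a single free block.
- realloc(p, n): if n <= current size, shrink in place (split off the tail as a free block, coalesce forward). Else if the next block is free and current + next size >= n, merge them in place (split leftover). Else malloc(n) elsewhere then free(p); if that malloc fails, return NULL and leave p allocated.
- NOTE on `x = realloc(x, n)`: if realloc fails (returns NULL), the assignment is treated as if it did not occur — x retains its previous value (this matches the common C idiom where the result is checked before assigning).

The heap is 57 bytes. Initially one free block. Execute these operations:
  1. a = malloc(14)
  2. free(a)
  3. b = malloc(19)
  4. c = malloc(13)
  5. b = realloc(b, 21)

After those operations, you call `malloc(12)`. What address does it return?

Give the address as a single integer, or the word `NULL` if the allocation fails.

Op 1: a = malloc(14) -> a = 0; heap: [0-13 ALLOC][14-56 FREE]
Op 2: free(a) -> (freed a); heap: [0-56 FREE]
Op 3: b = malloc(19) -> b = 0; heap: [0-18 ALLOC][19-56 FREE]
Op 4: c = malloc(13) -> c = 19; heap: [0-18 ALLOC][19-31 ALLOC][32-56 FREE]
Op 5: b = realloc(b, 21) -> b = 32; heap: [0-18 FREE][19-31 ALLOC][32-52 ALLOC][53-56 FREE]
malloc(12): first-fit scan over [0-18 FREE][19-31 ALLOC][32-52 ALLOC][53-56 FREE] -> 0

Answer: 0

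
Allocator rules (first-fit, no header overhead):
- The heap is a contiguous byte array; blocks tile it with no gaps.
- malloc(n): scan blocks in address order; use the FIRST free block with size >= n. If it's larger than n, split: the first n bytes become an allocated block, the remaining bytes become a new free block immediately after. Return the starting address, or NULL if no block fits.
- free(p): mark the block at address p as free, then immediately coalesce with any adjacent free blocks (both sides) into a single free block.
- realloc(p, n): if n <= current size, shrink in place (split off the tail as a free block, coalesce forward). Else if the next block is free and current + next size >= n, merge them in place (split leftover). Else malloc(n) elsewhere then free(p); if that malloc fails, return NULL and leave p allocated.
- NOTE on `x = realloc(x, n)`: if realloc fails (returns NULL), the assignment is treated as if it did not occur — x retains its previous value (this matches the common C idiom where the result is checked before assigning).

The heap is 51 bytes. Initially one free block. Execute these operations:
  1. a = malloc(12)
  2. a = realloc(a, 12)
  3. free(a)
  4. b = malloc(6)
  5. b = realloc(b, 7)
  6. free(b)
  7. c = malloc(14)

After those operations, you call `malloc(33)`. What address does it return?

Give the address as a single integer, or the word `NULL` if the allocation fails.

Op 1: a = malloc(12) -> a = 0; heap: [0-11 ALLOC][12-50 FREE]
Op 2: a = realloc(a, 12) -> a = 0; heap: [0-11 ALLOC][12-50 FREE]
Op 3: free(a) -> (freed a); heap: [0-50 FREE]
Op 4: b = malloc(6) -> b = 0; heap: [0-5 ALLOC][6-50 FREE]
Op 5: b = realloc(b, 7) -> b = 0; heap: [0-6 ALLOC][7-50 FREE]
Op 6: free(b) -> (freed b); heap: [0-50 FREE]
Op 7: c = malloc(14) -> c = 0; heap: [0-13 ALLOC][14-50 FREE]
malloc(33): first-fit scan over [0-13 ALLOC][14-50 FREE] -> 14

Answer: 14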